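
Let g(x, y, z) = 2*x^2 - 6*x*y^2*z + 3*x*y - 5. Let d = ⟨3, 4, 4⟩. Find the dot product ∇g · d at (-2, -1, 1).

∂g/∂x = 4*x - 6*y^2*z + 3*y
∂g/∂y = -12*x*y*z + 3*x
∂g/∂z = -6*x*y^2
∇g at (-2, -1, 1) = (-17, -30, 12)
∇g · d = (-17)(3) + (-30)(4) + (12)(4) = -123

-123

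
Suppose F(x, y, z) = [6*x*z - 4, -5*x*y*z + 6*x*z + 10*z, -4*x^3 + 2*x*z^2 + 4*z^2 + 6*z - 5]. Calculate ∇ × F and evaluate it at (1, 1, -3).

(-11, 0, -3)

(∇×F)₁ = ∂F₃/∂y − ∂F₂/∂z = 5*x*y - 6*x - 10
(∇×F)₂ = ∂F₁/∂z − ∂F₃/∂x = 12*x^2 + 6*x - 2*z^2
(∇×F)₃ = ∂F₂/∂x − ∂F₁/∂y = -5*y*z + 6*z
∇×F = (5*x*y - 6*x - 10, 12*x^2 + 6*x - 2*z^2, -5*y*z + 6*z)
At (1, 1, -3): (-11, 0, -3).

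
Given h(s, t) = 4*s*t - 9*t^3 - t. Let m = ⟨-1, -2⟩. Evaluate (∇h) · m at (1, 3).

∂h/∂s = 4*t
∂h/∂t = 4*s - 27*t^2 - 1
∇h at (1, 3) = (12, -240)
∇h · m = (12)(-1) + (-240)(-2) = 468

468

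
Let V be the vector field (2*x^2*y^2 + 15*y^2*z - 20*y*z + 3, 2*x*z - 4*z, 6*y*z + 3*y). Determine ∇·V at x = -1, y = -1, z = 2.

∂V₁/∂x = 4*x*y^2
∂V₂/∂y = 0
∂V₃/∂z = 6*y
∇·V = 4*x*y^2 + 6*y
At (-1, -1, 2): -10.

-10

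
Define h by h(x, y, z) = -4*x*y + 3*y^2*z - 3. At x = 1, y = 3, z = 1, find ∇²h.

6

∂²h/∂x² = 0
∂²h/∂y² = 6*z
∂²h/∂z² = 0
∇²h = 6*z
At (1, 3, 1): 6.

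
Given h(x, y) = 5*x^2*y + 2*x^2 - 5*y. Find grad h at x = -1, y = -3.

∂h/∂x = 10*x*y + 4*x
∂h/∂y = 5*x^2 - 5
∇h = (10*x*y + 4*x, 5*x^2 - 5)
At (-1, -3): (26, 0).

(26, 0)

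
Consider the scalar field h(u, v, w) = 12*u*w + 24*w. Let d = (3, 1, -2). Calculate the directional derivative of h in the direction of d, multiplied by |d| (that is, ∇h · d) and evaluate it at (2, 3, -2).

-168

∂h/∂u = 12*w
∂h/∂v = 0
∂h/∂w = 12*u + 24
∇h at (2, 3, -2) = (-24, 0, 48)
∇h · d = (-24)(3) + (0)(1) + (48)(-2) = -168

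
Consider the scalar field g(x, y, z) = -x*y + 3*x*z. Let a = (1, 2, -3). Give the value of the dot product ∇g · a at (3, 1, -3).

-43

∂g/∂x = -y + 3*z
∂g/∂y = -x
∂g/∂z = 3*x
∇g at (3, 1, -3) = (-10, -3, 9)
∇g · a = (-10)(1) + (-3)(2) + (9)(-3) = -43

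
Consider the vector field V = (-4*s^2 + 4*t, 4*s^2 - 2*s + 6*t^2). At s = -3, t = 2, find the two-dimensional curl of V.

∂V₂/∂s = 8*s - 2
∂V₁/∂t = 4
Scalar curl = 8*s - 6
At (-3, 2): -30.

-30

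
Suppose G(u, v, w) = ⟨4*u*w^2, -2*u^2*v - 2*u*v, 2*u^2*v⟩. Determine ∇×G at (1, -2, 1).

(2, 16, 12)

(∇×G)₁ = ∂G₃/∂v − ∂G₂/∂w = 2*u^2
(∇×G)₂ = ∂G₁/∂w − ∂G₃/∂u = -4*u*v + 8*u*w
(∇×G)₃ = ∂G₂/∂u − ∂G₁/∂v = -4*u*v - 2*v
∇×G = (2*u^2, -4*u*v + 8*u*w, -4*u*v - 2*v)
At (1, -2, 1): (2, 16, 12).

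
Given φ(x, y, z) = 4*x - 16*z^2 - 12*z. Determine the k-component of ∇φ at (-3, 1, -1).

(∇φ)_3 = ∂φ/∂z = -32*z - 12
At (-3, 1, -1): 20.

20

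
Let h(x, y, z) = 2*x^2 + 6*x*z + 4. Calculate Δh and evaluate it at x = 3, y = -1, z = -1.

∂²h/∂x² = 4
∂²h/∂y² = 0
∂²h/∂z² = 0
∇²h = 4
At (3, -1, -1): 4.

4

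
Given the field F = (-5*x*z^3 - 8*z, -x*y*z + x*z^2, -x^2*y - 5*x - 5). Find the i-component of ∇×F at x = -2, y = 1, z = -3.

(∇×F)_1 = ∂F₃/∂y − ∂F₂/∂z
= -x^2 − (-x*y + 2*x*z)
= -x^2 + x*y - 2*x*z
At (-2, 1, -3): -18.

-18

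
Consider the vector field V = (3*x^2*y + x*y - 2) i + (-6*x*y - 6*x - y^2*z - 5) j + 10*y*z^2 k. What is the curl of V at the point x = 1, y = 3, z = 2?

(∇×V)₁ = ∂V₃/∂y − ∂V₂/∂z = y^2 + 10*z^2
(∇×V)₂ = ∂V₁/∂z − ∂V₃/∂x = 0
(∇×V)₃ = ∂V₂/∂x − ∂V₁/∂y = -3*x^2 - x - 6*y - 6
∇×V = (y^2 + 10*z^2, 0, -3*x^2 - x - 6*y - 6)
At (1, 3, 2): (49, 0, -28).

(49, 0, -28)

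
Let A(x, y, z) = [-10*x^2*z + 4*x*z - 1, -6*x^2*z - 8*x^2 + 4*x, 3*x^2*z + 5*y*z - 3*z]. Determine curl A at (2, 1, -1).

(19, -20, -4)

(∇×A)₁ = ∂A₃/∂y − ∂A₂/∂z = 6*x^2 + 5*z
(∇×A)₂ = ∂A₁/∂z − ∂A₃/∂x = -10*x^2 - 6*x*z + 4*x
(∇×A)₃ = ∂A₂/∂x − ∂A₁/∂y = -12*x*z - 16*x + 4
∇×A = (6*x^2 + 5*z, -10*x^2 - 6*x*z + 4*x, -12*x*z - 16*x + 4)
At (2, 1, -1): (19, -20, -4).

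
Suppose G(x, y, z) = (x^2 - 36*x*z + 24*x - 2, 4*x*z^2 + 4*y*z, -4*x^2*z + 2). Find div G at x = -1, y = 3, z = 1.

-14

∂G₁/∂x = 2*x - 36*z + 24
∂G₂/∂y = 4*z
∂G₃/∂z = -4*x^2
∇·G = -4*x^2 + 2*x - 32*z + 24
At (-1, 3, 1): -14.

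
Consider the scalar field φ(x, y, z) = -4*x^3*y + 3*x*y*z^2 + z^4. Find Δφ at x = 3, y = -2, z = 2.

∂²φ/∂x² = -24*x*y
∂²φ/∂y² = 0
∂²φ/∂z² = 6*(x*y + 2*z^2)
∇²φ = -18*x*y + 12*z^2
At (3, -2, 2): 156.

156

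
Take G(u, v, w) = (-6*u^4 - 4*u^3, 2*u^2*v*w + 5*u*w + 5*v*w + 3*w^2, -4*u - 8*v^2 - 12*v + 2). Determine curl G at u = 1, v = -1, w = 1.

(∇×G)₁ = ∂G₃/∂v − ∂G₂/∂w = -2*u^2*v - 5*u - 21*v - 6*w - 12
(∇×G)₂ = ∂G₁/∂w − ∂G₃/∂u = 4
(∇×G)₃ = ∂G₂/∂u − ∂G₁/∂v = 4*u*v*w + 5*w
∇×G = (-2*u^2*v - 5*u - 21*v - 6*w - 12, 4, 4*u*v*w + 5*w)
At (1, -1, 1): (0, 4, 1).

(0, 4, 1)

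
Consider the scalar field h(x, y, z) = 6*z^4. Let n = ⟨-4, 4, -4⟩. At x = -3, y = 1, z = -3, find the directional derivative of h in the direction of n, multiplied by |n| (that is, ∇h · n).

∂h/∂x = 0
∂h/∂y = 0
∂h/∂z = 24*z^3
∇h at (-3, 1, -3) = (0, 0, -648)
∇h · n = (0)(-4) + (0)(4) + (-648)(-4) = 2592

2592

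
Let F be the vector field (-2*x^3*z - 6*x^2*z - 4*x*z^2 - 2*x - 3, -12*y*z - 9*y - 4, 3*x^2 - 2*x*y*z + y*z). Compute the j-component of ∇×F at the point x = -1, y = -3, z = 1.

(∇×F)_2 = ∂F₁/∂z − ∂F₃/∂x
= -2*x^3 - 6*x^2 - 8*x*z − (6*x - 2*y*z)
= -2*x^3 - 6*x^2 - 8*x*z - 6*x + 2*y*z
At (-1, -3, 1): 4.

4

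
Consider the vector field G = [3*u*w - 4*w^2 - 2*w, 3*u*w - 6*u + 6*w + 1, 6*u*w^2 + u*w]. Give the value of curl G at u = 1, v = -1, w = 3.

(-9, -80, 3)

(∇×G)₁ = ∂G₃/∂v − ∂G₂/∂w = -3*u - 6
(∇×G)₂ = ∂G₁/∂w − ∂G₃/∂u = 3*u - 6*w^2 - 9*w - 2
(∇×G)₃ = ∂G₂/∂u − ∂G₁/∂v = 3*w - 6
∇×G = (-3*u - 6, 3*u - 6*w^2 - 9*w - 2, 3*w - 6)
At (1, -1, 3): (-9, -80, 3).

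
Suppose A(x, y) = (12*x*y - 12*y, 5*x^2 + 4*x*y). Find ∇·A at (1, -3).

∂A₁/∂x = 12*y
∂A₂/∂y = 4*x
∇·A = 4*x + 12*y
At (1, -3): -32.

-32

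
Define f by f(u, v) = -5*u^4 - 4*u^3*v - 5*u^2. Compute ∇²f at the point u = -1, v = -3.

∂²f/∂u² = -2*(30*u^2 + 12*u*v + 5)
∂²f/∂v² = 0
∇²f = -60*u^2 - 24*u*v - 10
At (-1, -3): -142.

-142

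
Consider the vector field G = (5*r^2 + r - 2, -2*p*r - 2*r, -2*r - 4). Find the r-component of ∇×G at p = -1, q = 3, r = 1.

(∇×G)_3 = ∂G₂/∂p − ∂G₁/∂q
= -2*r − (0)
= -2*r
At (-1, 3, 1): -2.

-2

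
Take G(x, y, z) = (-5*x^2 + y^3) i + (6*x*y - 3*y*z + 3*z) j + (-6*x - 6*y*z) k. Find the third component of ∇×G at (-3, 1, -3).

3

(∇×G)_3 = ∂G₂/∂x − ∂G₁/∂y
= 6*y − (3*y^2)
= -3*y^2 + 6*y
At (-3, 1, -3): 3.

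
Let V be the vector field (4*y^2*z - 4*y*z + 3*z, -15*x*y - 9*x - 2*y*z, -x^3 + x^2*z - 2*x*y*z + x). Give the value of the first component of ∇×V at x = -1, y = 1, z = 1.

4

(∇×V)_1 = ∂V₃/∂y − ∂V₂/∂z
= -2*x*z − (-2*y)
= -2*x*z + 2*y
At (-1, 1, 1): 4.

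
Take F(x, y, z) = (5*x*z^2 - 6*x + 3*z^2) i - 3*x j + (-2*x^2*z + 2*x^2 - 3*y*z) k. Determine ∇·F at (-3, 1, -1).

∂F₁/∂x = 5*z^2 - 6
∂F₂/∂y = 0
∂F₃/∂z = -2*x^2 - 3*y
∇·F = -2*x^2 - 3*y + 5*z^2 - 6
At (-3, 1, -1): -22.

-22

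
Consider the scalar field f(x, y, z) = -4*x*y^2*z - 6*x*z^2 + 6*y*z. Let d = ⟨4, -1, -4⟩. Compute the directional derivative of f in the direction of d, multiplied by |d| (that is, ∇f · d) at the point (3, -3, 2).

252

∂f/∂x = -4*y^2*z - 6*z^2
∂f/∂y = -8*x*y*z + 6*z
∂f/∂z = -4*x*y^2 - 12*x*z + 6*y
∇f at (3, -3, 2) = (-96, 156, -198)
∇f · d = (-96)(4) + (156)(-1) + (-198)(-4) = 252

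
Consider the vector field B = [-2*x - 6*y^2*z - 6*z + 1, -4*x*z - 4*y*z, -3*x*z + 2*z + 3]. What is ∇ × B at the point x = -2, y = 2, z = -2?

(∇×B)₁ = ∂B₃/∂y − ∂B₂/∂z = 4*x + 4*y
(∇×B)₂ = ∂B₁/∂z − ∂B₃/∂x = -6*y^2 + 3*z - 6
(∇×B)₃ = ∂B₂/∂x − ∂B₁/∂y = 12*y*z - 4*z
∇×B = (4*x + 4*y, -6*y^2 + 3*z - 6, 12*y*z - 4*z)
At (-2, 2, -2): (0, -36, -40).

(0, -36, -40)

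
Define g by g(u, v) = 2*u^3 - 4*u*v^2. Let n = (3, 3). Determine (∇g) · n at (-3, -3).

-162

∂g/∂u = 6*u^2 - 4*v^2
∂g/∂v = -8*u*v
∇g at (-3, -3) = (18, -72)
∇g · n = (18)(3) + (-72)(3) = -162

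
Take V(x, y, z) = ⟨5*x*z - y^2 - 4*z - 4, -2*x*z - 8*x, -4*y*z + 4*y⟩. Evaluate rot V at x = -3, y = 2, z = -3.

(∇×V)₁ = ∂V₃/∂y − ∂V₂/∂z = 2*x - 4*z + 4
(∇×V)₂ = ∂V₁/∂z − ∂V₃/∂x = 5*x - 4
(∇×V)₃ = ∂V₂/∂x − ∂V₁/∂y = 2*y - 2*z - 8
∇×V = (2*x - 4*z + 4, 5*x - 4, 2*y - 2*z - 8)
At (-3, 2, -3): (10, -19, 2).

(10, -19, 2)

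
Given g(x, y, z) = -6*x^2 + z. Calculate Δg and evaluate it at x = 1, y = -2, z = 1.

∂²g/∂x² = -12
∂²g/∂y² = 0
∂²g/∂z² = 0
∇²g = -12
At (1, -2, 1): -12.

-12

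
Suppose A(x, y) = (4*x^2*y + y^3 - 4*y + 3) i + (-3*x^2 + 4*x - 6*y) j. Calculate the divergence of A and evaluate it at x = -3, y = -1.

∂A₁/∂x = 8*x*y
∂A₂/∂y = -6
∇·A = 8*x*y - 6
At (-3, -1): 18.

18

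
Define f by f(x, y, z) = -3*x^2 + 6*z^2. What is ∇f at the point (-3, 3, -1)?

∂f/∂x = -6*x
∂f/∂y = 0
∂f/∂z = 12*z
∇f = (-6*x, 0, 12*z)
At (-3, 3, -1): (18, 0, -12).

(18, 0, -12)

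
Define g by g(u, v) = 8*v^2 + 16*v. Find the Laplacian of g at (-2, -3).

∂²g/∂u² = 0
∂²g/∂v² = 16
∇²g = 16
At (-2, -3): 16.

16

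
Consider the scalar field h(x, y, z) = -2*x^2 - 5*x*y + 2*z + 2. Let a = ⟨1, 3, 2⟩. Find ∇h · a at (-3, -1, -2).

∂h/∂x = -4*x - 5*y
∂h/∂y = -5*x
∂h/∂z = 2
∇h at (-3, -1, -2) = (17, 15, 2)
∇h · a = (17)(1) + (15)(3) + (2)(2) = 66

66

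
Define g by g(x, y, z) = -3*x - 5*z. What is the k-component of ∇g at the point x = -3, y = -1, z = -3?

-5

(∇g)_3 = ∂g/∂z = -5
At (-3, -1, -3): -5.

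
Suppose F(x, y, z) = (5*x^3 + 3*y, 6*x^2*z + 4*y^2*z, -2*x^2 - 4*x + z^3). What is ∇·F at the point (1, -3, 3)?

-30

∂F₁/∂x = 15*x^2
∂F₂/∂y = 8*y*z
∂F₃/∂z = 3*z^2
∇·F = 15*x^2 + 8*y*z + 3*z^2
At (1, -3, 3): -30.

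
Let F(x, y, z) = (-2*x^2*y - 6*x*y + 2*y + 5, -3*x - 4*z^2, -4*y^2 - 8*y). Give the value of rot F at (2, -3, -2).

(0, 0, 15)

(∇×F)₁ = ∂F₃/∂y − ∂F₂/∂z = -8*y + 8*z - 8
(∇×F)₂ = ∂F₁/∂z − ∂F₃/∂x = 0
(∇×F)₃ = ∂F₂/∂x − ∂F₁/∂y = 2*x^2 + 6*x - 5
∇×F = (-8*y + 8*z - 8, 0, 2*x^2 + 6*x - 5)
At (2, -3, -2): (0, 0, 15).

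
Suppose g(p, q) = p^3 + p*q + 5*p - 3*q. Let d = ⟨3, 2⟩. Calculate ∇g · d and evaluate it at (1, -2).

14

∂g/∂p = 3*p^2 + q + 5
∂g/∂q = p - 3
∇g at (1, -2) = (6, -2)
∇g · d = (6)(3) + (-2)(2) = 14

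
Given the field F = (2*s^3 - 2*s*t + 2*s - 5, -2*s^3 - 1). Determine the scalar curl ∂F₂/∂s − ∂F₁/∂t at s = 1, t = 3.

∂F₂/∂s = -6*s^2
∂F₁/∂t = -2*s
Scalar curl = -6*s^2 + 2*s
At (1, 3): -4.

-4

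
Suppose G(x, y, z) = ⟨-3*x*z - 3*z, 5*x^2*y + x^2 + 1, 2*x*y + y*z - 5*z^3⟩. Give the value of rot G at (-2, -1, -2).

(∇×G)₁ = ∂G₃/∂y − ∂G₂/∂z = 2*x + z
(∇×G)₂ = ∂G₁/∂z − ∂G₃/∂x = -3*x - 2*y - 3
(∇×G)₃ = ∂G₂/∂x − ∂G₁/∂y = 10*x*y + 2*x
∇×G = (2*x + z, -3*x - 2*y - 3, 10*x*y + 2*x)
At (-2, -1, -2): (-6, 5, 16).

(-6, 5, 16)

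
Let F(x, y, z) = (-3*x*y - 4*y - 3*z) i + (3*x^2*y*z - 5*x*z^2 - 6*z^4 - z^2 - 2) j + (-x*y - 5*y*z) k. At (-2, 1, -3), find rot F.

(∇×F)₁ = ∂F₃/∂y − ∂F₂/∂z = -3*x^2*y + 10*x*z - x + 24*z^3 - 3*z
(∇×F)₂ = ∂F₁/∂z − ∂F₃/∂x = y - 3
(∇×F)₃ = ∂F₂/∂x − ∂F₁/∂y = 6*x*y*z + 3*x - 5*z^2 + 4
∇×F = (-3*x^2*y + 10*x*z - x + 24*z^3 - 3*z, y - 3, 6*x*y*z + 3*x - 5*z^2 + 4)
At (-2, 1, -3): (-589, -2, -11).

(-589, -2, -11)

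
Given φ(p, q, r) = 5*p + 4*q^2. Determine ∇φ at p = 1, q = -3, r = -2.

∂φ/∂p = 5
∂φ/∂q = 8*q
∂φ/∂r = 0
∇φ = (5, 8*q, 0)
At (1, -3, -2): (5, -24, 0).

(5, -24, 0)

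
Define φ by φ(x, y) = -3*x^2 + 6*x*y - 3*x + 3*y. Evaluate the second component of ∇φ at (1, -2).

9

(∇φ)_2 = ∂φ/∂y = 6*x + 3
At (1, -2): 9.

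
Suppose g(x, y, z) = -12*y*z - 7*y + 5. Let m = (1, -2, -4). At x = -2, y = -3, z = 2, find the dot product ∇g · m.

-82

∂g/∂x = 0
∂g/∂y = -12*z - 7
∂g/∂z = -12*y
∇g at (-2, -3, 2) = (0, -31, 36)
∇g · m = (0)(1) + (-31)(-2) + (36)(-4) = -82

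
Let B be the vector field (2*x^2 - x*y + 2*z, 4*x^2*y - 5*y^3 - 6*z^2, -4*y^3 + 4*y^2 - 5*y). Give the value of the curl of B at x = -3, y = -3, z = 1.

(-125, 2, 69)

(∇×B)₁ = ∂B₃/∂y − ∂B₂/∂z = -12*y^2 + 8*y + 12*z - 5
(∇×B)₂ = ∂B₁/∂z − ∂B₃/∂x = 2
(∇×B)₃ = ∂B₂/∂x − ∂B₁/∂y = 8*x*y + x
∇×B = (-12*y^2 + 8*y + 12*z - 5, 2, 8*x*y + x)
At (-3, -3, 1): (-125, 2, 69).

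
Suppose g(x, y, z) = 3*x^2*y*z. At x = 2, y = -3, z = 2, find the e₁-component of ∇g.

-72

(∇g)_1 = ∂g/∂x = 6*x*y*z
At (2, -3, 2): -72.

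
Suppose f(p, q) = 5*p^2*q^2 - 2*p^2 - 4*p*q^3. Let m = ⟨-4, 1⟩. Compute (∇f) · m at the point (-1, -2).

∂f/∂p = 10*p*q^2 - 4*p - 4*q^3
∂f/∂q = 10*p^2*q - 12*p*q^2
∇f at (-1, -2) = (-4, 28)
∇f · m = (-4)(-4) + (28)(1) = 44

44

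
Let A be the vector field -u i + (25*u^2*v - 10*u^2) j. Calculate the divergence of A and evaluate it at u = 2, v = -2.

∂A₁/∂u = -1
∂A₂/∂v = 25*u^2
∇·A = 25*u^2 - 1
At (2, -2): 99.

99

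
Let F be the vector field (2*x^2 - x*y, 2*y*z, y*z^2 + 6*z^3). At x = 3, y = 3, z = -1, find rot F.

(-5, 0, 3)

(∇×F)₁ = ∂F₃/∂y − ∂F₂/∂z = -2*y + z^2
(∇×F)₂ = ∂F₁/∂z − ∂F₃/∂x = 0
(∇×F)₃ = ∂F₂/∂x − ∂F₁/∂y = x
∇×F = (-2*y + z^2, 0, x)
At (3, 3, -1): (-5, 0, 3).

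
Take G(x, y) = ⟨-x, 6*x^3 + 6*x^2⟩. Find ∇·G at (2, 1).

∂G₁/∂x = -1
∂G₂/∂y = 0
∇·G = -1
At (2, 1): -1.

-1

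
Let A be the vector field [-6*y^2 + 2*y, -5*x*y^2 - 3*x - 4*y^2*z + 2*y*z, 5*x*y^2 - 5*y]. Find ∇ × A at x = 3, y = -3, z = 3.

(∇×A)₁ = ∂A₃/∂y − ∂A₂/∂z = 10*x*y + 4*y^2 - 2*y - 5
(∇×A)₂ = ∂A₁/∂z − ∂A₃/∂x = -5*y^2
(∇×A)₃ = ∂A₂/∂x − ∂A₁/∂y = -5*y^2 + 12*y - 5
∇×A = (10*x*y + 4*y^2 - 2*y - 5, -5*y^2, -5*y^2 + 12*y - 5)
At (3, -3, 3): (-53, -45, -86).

(-53, -45, -86)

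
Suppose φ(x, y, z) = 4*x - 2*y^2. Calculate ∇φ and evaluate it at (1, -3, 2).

∂φ/∂x = 4
∂φ/∂y = -4*y
∂φ/∂z = 0
∇φ = (4, -4*y, 0)
At (1, -3, 2): (4, 12, 0).

(4, 12, 0)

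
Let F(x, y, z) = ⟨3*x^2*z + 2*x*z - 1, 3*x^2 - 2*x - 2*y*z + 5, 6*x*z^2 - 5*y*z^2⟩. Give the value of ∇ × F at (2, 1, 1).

(-3, 10, 10)

(∇×F)₁ = ∂F₃/∂y − ∂F₂/∂z = 2*y - 5*z^2
(∇×F)₂ = ∂F₁/∂z − ∂F₃/∂x = 3*x^2 + 2*x - 6*z^2
(∇×F)₃ = ∂F₂/∂x − ∂F₁/∂y = 6*x - 2
∇×F = (2*y - 5*z^2, 3*x^2 + 2*x - 6*z^2, 6*x - 2)
At (2, 1, 1): (-3, 10, 10).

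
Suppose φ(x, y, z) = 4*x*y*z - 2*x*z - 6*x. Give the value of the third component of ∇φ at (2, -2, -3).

-20

(∇φ)_3 = ∂φ/∂z = 4*x*y - 2*x
At (2, -2, -3): -20.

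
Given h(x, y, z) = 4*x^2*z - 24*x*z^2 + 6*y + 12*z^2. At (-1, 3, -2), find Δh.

∂²h/∂x² = 8*z
∂²h/∂y² = 0
∂²h/∂z² = 24*(-2*x + 1)
∇²h = -48*x + 8*z + 24
At (-1, 3, -2): 56.

56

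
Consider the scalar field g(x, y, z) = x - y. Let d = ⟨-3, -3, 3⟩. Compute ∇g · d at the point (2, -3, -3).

0

∂g/∂x = 1
∂g/∂y = -1
∂g/∂z = 0
∇g at (2, -3, -3) = (1, -1, 0)
∇g · d = (1)(-3) + (-1)(-3) + (0)(3) = 0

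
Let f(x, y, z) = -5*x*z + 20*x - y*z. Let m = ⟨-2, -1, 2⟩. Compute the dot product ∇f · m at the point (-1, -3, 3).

9

∂f/∂x = -5*z + 20
∂f/∂y = -z
∂f/∂z = -5*x - y
∇f at (-1, -3, 3) = (5, -3, 8)
∇f · m = (5)(-2) + (-3)(-1) + (8)(2) = 9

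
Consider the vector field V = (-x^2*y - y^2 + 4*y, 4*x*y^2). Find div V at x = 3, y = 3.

∂V₁/∂x = -2*x*y
∂V₂/∂y = 8*x*y
∇·V = 6*x*y
At (3, 3): 54.

54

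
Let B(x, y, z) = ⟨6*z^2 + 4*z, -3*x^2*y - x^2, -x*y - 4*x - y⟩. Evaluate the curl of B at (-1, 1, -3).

(0, -27, 8)

(∇×B)₁ = ∂B₃/∂y − ∂B₂/∂z = -x - 1
(∇×B)₂ = ∂B₁/∂z − ∂B₃/∂x = y + 12*z + 8
(∇×B)₃ = ∂B₂/∂x − ∂B₁/∂y = -6*x*y - 2*x
∇×B = (-x - 1, y + 12*z + 8, -6*x*y - 2*x)
At (-1, 1, -3): (0, -27, 8).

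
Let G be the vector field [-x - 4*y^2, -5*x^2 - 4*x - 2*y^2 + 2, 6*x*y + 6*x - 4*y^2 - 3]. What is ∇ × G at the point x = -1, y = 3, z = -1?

(∇×G)₁ = ∂G₃/∂y − ∂G₂/∂z = 6*x - 8*y
(∇×G)₂ = ∂G₁/∂z − ∂G₃/∂x = -6*y - 6
(∇×G)₃ = ∂G₂/∂x − ∂G₁/∂y = -10*x + 8*y - 4
∇×G = (6*x - 8*y, -6*y - 6, -10*x + 8*y - 4)
At (-1, 3, -1): (-30, -24, 30).

(-30, -24, 30)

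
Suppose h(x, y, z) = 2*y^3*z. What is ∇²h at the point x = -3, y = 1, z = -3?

∂²h/∂x² = 0
∂²h/∂y² = 12*y*z
∂²h/∂z² = 0
∇²h = 12*y*z
At (-3, 1, -3): -36.

-36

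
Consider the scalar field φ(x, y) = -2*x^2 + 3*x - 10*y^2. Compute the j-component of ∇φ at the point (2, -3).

(∇φ)_2 = ∂φ/∂y = -20*y
At (2, -3): 60.

60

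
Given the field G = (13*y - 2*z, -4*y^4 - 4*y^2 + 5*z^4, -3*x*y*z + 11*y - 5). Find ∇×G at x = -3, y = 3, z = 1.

(0, 7, -13)

(∇×G)₁ = ∂G₃/∂y − ∂G₂/∂z = -3*x*z - 20*z^3 + 11
(∇×G)₂ = ∂G₁/∂z − ∂G₃/∂x = 3*y*z - 2
(∇×G)₃ = ∂G₂/∂x − ∂G₁/∂y = -13
∇×G = (-3*x*z - 20*z^3 + 11, 3*y*z - 2, -13)
At (-3, 3, 1): (0, 7, -13).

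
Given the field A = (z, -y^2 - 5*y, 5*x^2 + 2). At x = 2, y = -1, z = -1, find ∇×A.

(∇×A)₁ = ∂A₃/∂y − ∂A₂/∂z = 0
(∇×A)₂ = ∂A₁/∂z − ∂A₃/∂x = -10*x + 1
(∇×A)₃ = ∂A₂/∂x − ∂A₁/∂y = 0
∇×A = (0, -10*x + 1, 0)
At (2, -1, -1): (0, -19, 0).

(0, -19, 0)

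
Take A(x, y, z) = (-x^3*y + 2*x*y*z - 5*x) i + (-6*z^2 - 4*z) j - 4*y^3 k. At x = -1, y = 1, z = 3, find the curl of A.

(∇×A)₁ = ∂A₃/∂y − ∂A₂/∂z = -12*y^2 + 12*z + 4
(∇×A)₂ = ∂A₁/∂z − ∂A₃/∂x = 2*x*y
(∇×A)₃ = ∂A₂/∂x − ∂A₁/∂y = x^3 - 2*x*z
∇×A = (-12*y^2 + 12*z + 4, 2*x*y, x^3 - 2*x*z)
At (-1, 1, 3): (28, -2, 5).

(28, -2, 5)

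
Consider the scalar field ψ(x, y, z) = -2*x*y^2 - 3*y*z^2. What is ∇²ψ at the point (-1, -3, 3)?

∂²ψ/∂x² = 0
∂²ψ/∂y² = -4*x
∂²ψ/∂z² = -6*y
∇²ψ = -4*x - 6*y
At (-1, -3, 3): 22.

22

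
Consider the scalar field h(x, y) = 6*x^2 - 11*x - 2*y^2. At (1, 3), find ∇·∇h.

∂²h/∂x² = 12
∂²h/∂y² = -4
∇²h = 8
At (1, 3): 8.

8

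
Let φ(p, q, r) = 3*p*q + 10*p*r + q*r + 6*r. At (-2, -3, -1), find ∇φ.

(-19, -7, -17)

∂φ/∂p = 3*q + 10*r
∂φ/∂q = 3*p + r
∂φ/∂r = 10*p + q + 6
∇φ = (3*q + 10*r, 3*p + r, 10*p + q + 6)
At (-2, -3, -1): (-19, -7, -17).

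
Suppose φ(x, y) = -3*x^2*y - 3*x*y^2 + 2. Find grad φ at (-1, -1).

(-9, -9)

∂φ/∂x = -6*x*y - 3*y^2
∂φ/∂y = -3*x^2 - 6*x*y
∇φ = (-6*x*y - 3*y^2, -3*x^2 - 6*x*y)
At (-1, -1): (-9, -9).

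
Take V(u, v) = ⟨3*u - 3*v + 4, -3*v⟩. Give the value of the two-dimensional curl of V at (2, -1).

∂V₂/∂u = 0
∂V₁/∂v = -3
Scalar curl = 3
At (2, -1): 3.

3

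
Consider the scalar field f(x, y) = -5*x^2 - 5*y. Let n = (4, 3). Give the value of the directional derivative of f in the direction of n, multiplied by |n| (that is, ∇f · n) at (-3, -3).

∂f/∂x = -10*x
∂f/∂y = -5
∇f at (-3, -3) = (30, -5)
∇f · n = (30)(4) + (-5)(3) = 105

105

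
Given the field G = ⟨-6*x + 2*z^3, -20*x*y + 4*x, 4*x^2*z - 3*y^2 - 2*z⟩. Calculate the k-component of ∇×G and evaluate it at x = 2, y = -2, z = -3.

44

(∇×G)_3 = ∂G₂/∂x − ∂G₁/∂y
= -20*y + 4 − (0)
= -20*y + 4
At (2, -2, -3): 44.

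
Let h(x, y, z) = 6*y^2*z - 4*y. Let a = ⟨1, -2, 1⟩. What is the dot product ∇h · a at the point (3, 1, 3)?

∂h/∂x = 0
∂h/∂y = 12*y*z - 4
∂h/∂z = 6*y^2
∇h at (3, 1, 3) = (0, 32, 6)
∇h · a = (0)(1) + (32)(-2) + (6)(1) = -58

-58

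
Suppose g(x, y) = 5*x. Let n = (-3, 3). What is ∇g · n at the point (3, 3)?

-15

∂g/∂x = 5
∂g/∂y = 0
∇g at (3, 3) = (5, 0)
∇g · n = (5)(-3) + (0)(3) = -15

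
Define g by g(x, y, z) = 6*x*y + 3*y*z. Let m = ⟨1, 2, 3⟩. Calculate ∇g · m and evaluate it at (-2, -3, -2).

-81

∂g/∂x = 6*y
∂g/∂y = 6*x + 3*z
∂g/∂z = 3*y
∇g at (-2, -3, -2) = (-18, -18, -9)
∇g · m = (-18)(1) + (-18)(2) + (-9)(3) = -81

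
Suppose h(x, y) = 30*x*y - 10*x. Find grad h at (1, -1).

∂h/∂x = 30*y - 10
∂h/∂y = 30*x
∇h = (30*y - 10, 30*x)
At (1, -1): (-40, 30).

(-40, 30)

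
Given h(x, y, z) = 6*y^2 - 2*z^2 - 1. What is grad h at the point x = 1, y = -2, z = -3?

(0, -24, 12)

∂h/∂x = 0
∂h/∂y = 12*y
∂h/∂z = -4*z
∇h = (0, 12*y, -4*z)
At (1, -2, -3): (0, -24, 12).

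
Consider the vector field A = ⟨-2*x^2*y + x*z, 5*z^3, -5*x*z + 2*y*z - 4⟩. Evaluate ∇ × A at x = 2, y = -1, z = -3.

(∇×A)₁ = ∂A₃/∂y − ∂A₂/∂z = -15*z^2 + 2*z
(∇×A)₂ = ∂A₁/∂z − ∂A₃/∂x = x + 5*z
(∇×A)₃ = ∂A₂/∂x − ∂A₁/∂y = 2*x^2
∇×A = (-15*z^2 + 2*z, x + 5*z, 2*x^2)
At (2, -1, -3): (-141, -13, 8).

(-141, -13, 8)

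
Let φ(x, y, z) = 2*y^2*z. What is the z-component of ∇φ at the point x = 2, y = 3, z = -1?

18

(∇φ)_3 = ∂φ/∂z = 2*y^2
At (2, 3, -1): 18.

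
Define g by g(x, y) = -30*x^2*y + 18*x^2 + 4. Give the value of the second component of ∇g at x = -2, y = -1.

(∇g)_2 = ∂g/∂y = -30*x^2
At (-2, -1): -120.

-120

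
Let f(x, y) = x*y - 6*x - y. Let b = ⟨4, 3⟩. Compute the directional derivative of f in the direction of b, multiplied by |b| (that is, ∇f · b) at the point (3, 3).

∂f/∂x = y - 6
∂f/∂y = x - 1
∇f at (3, 3) = (-3, 2)
∇f · b = (-3)(4) + (2)(3) = -6

-6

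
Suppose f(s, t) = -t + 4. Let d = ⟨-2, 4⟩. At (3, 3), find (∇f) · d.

∂f/∂s = 0
∂f/∂t = -1
∇f at (3, 3) = (0, -1)
∇f · d = (0)(-2) + (-1)(4) = -4

-4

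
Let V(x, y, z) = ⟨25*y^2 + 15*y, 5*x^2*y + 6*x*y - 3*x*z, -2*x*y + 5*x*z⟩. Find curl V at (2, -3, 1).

(2, -11, 54)

(∇×V)₁ = ∂V₃/∂y − ∂V₂/∂z = x
(∇×V)₂ = ∂V₁/∂z − ∂V₃/∂x = 2*y - 5*z
(∇×V)₃ = ∂V₂/∂x − ∂V₁/∂y = 10*x*y - 44*y - 3*z - 15
∇×V = (x, 2*y - 5*z, 10*x*y - 44*y - 3*z - 15)
At (2, -3, 1): (2, -11, 54).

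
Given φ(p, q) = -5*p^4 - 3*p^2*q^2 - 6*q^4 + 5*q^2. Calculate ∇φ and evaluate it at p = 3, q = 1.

(-558, -68)

∂φ/∂p = -20*p^3 - 6*p*q^2
∂φ/∂q = -6*p^2*q - 24*q^3 + 10*q
∇φ = (-20*p^3 - 6*p*q^2, -6*p^2*q - 24*q^3 + 10*q)
At (3, 1): (-558, -68).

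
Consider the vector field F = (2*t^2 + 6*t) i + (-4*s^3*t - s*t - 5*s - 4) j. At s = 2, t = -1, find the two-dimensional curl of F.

∂F₂/∂s = -12*s^2*t - t - 5
∂F₁/∂t = 4*t + 6
Scalar curl = -12*s^2*t - 5*t - 11
At (2, -1): 42.

42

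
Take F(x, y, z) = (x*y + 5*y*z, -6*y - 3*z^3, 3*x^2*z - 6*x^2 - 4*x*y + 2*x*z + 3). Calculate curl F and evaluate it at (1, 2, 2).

(32, 14, -11)

(∇×F)₁ = ∂F₃/∂y − ∂F₂/∂z = -4*x + 9*z^2
(∇×F)₂ = ∂F₁/∂z − ∂F₃/∂x = -6*x*z + 12*x + 9*y - 2*z
(∇×F)₃ = ∂F₂/∂x − ∂F₁/∂y = -x - 5*z
∇×F = (-4*x + 9*z^2, -6*x*z + 12*x + 9*y - 2*z, -x - 5*z)
At (1, 2, 2): (32, 14, -11).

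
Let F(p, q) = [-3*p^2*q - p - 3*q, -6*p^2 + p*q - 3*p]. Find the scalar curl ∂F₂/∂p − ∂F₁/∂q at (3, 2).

-7

∂F₂/∂p = -12*p + q - 3
∂F₁/∂q = -3*p^2 - 3
Scalar curl = 3*p^2 - 12*p + q
At (3, 2): -7.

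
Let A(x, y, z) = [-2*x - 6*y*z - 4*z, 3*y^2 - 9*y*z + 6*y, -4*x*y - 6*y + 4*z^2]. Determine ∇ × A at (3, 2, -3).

(0, -8, -18)

(∇×A)₁ = ∂A₃/∂y − ∂A₂/∂z = -4*x + 9*y - 6
(∇×A)₂ = ∂A₁/∂z − ∂A₃/∂x = -2*y - 4
(∇×A)₃ = ∂A₂/∂x − ∂A₁/∂y = 6*z
∇×A = (-4*x + 9*y - 6, -2*y - 4, 6*z)
At (3, 2, -3): (0, -8, -18).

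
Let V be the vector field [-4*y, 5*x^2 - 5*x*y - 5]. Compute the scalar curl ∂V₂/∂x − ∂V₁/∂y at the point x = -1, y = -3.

∂V₂/∂x = 10*x - 5*y
∂V₁/∂y = -4
Scalar curl = 10*x - 5*y + 4
At (-1, -3): 9.

9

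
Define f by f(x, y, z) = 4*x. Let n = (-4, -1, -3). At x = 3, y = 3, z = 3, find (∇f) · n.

-16

∂f/∂x = 4
∂f/∂y = 0
∂f/∂z = 0
∇f at (3, 3, 3) = (4, 0, 0)
∇f · n = (4)(-4) + (0)(-1) + (0)(-3) = -16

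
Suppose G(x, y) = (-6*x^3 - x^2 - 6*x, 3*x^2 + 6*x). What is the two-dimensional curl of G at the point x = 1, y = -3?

12

∂G₂/∂x = 6*x + 6
∂G₁/∂y = 0
Scalar curl = 6*x + 6
At (1, -3): 12.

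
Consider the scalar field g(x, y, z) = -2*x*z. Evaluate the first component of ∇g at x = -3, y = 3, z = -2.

4

(∇g)_1 = ∂g/∂x = -2*z
At (-3, 3, -2): 4.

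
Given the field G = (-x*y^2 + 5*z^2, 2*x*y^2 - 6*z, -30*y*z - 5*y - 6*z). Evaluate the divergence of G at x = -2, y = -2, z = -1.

66

∂G₁/∂x = -y^2
∂G₂/∂y = 4*x*y
∂G₃/∂z = -30*y - 6
∇·G = 4*x*y - y^2 - 30*y - 6
At (-2, -2, -1): 66.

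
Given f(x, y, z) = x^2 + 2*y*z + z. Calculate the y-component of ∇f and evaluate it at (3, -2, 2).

4

(∇f)_2 = ∂f/∂y = 2*z
At (3, -2, 2): 4.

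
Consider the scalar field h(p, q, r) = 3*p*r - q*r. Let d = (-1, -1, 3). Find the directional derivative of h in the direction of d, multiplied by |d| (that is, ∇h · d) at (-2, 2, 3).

∂h/∂p = 3*r
∂h/∂q = -r
∂h/∂r = 3*p - q
∇h at (-2, 2, 3) = (9, -3, -8)
∇h · d = (9)(-1) + (-3)(-1) + (-8)(3) = -30

-30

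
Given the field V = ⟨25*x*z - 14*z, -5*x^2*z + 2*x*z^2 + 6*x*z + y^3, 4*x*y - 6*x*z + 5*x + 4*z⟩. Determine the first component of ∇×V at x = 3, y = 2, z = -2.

(∇×V)_1 = ∂V₃/∂y − ∂V₂/∂z
= 4*x − (-5*x^2 + 4*x*z + 6*x)
= 5*x^2 - 4*x*z - 2*x
At (3, 2, -2): 63.

63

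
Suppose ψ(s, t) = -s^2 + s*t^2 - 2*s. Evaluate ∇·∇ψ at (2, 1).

2

∂²ψ/∂s² = -2
∂²ψ/∂t² = 2*s
∇²ψ = 2*s - 2
At (2, 1): 2.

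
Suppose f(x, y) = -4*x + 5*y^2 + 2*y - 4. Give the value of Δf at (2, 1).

10

∂²f/∂x² = 0
∂²f/∂y² = 10
∇²f = 10
At (2, 1): 10.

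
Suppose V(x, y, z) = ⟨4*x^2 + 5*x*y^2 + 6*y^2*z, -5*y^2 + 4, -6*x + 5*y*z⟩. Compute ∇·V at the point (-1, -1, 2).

∂V₁/∂x = 8*x + 5*y^2
∂V₂/∂y = -10*y
∂V₃/∂z = 5*y
∇·V = 8*x + 5*y^2 - 5*y
At (-1, -1, 2): 2.

2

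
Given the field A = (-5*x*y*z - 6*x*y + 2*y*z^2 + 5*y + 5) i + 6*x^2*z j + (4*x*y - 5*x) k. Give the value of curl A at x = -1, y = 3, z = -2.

(∇×A)₁ = ∂A₃/∂y − ∂A₂/∂z = -6*x^2 + 4*x
(∇×A)₂ = ∂A₁/∂z − ∂A₃/∂x = -5*x*y + 4*y*z - 4*y + 5
(∇×A)₃ = ∂A₂/∂x − ∂A₁/∂y = 17*x*z + 6*x - 2*z^2 - 5
∇×A = (-6*x^2 + 4*x, -5*x*y + 4*y*z - 4*y + 5, 17*x*z + 6*x - 2*z^2 - 5)
At (-1, 3, -2): (-10, -16, 15).

(-10, -16, 15)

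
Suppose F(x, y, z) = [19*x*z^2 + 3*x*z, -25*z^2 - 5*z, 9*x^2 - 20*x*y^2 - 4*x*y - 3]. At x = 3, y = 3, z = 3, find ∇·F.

180

∂F₁/∂x = 19*z^2 + 3*z
∂F₂/∂y = 0
∂F₃/∂z = 0
∇·F = 19*z^2 + 3*z
At (3, 3, 3): 180.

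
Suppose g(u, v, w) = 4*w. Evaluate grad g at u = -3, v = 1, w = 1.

(0, 0, 4)

∂g/∂u = 0
∂g/∂v = 0
∂g/∂w = 4
∇g = (0, 0, 4)
At (-3, 1, 1): (0, 0, 4).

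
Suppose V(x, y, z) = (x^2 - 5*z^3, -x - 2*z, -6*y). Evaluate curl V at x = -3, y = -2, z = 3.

(∇×V)₁ = ∂V₃/∂y − ∂V₂/∂z = -4
(∇×V)₂ = ∂V₁/∂z − ∂V₃/∂x = -15*z^2
(∇×V)₃ = ∂V₂/∂x − ∂V₁/∂y = -1
∇×V = (-4, -15*z^2, -1)
At (-3, -2, 3): (-4, -135, -1).

(-4, -135, -1)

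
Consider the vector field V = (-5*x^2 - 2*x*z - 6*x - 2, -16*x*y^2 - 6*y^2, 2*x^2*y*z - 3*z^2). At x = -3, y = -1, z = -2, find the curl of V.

(∇×V)₁ = ∂V₃/∂y − ∂V₂/∂z = 2*x^2*z
(∇×V)₂ = ∂V₁/∂z − ∂V₃/∂x = -4*x*y*z - 2*x
(∇×V)₃ = ∂V₂/∂x − ∂V₁/∂y = -16*y^2
∇×V = (2*x^2*z, -4*x*y*z - 2*x, -16*y^2)
At (-3, -1, -2): (-36, 30, -16).

(-36, 30, -16)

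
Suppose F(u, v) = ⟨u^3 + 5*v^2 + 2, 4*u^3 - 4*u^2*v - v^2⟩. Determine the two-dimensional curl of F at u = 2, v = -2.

∂F₂/∂u = 12*u^2 - 8*u*v
∂F₁/∂v = 10*v
Scalar curl = 12*u^2 - 8*u*v - 10*v
At (2, -2): 100.

100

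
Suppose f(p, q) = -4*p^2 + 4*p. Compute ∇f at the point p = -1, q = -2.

(12, 0)

∂f/∂p = -8*p + 4
∂f/∂q = 0
∇f = (-8*p + 4, 0)
At (-1, -2): (12, 0).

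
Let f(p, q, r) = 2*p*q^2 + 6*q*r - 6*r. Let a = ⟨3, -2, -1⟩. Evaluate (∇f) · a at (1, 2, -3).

38

∂f/∂p = 2*q^2
∂f/∂q = 4*p*q + 6*r
∂f/∂r = 6*q - 6
∇f at (1, 2, -3) = (8, -10, 6)
∇f · a = (8)(3) + (-10)(-2) + (6)(-1) = 38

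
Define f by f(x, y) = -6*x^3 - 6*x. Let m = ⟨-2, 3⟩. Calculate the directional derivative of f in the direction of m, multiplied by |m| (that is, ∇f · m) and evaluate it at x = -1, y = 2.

48

∂f/∂x = -18*x^2 - 6
∂f/∂y = 0
∇f at (-1, 2) = (-24, 0)
∇f · m = (-24)(-2) + (0)(3) = 48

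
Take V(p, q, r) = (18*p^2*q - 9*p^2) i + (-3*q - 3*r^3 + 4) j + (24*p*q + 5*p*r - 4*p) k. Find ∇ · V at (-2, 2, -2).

-121

∂V₁/∂p = 36*p*q - 18*p
∂V₂/∂q = -3
∂V₃/∂r = 5*p
∇·V = 36*p*q - 13*p - 3
At (-2, 2, -2): -121.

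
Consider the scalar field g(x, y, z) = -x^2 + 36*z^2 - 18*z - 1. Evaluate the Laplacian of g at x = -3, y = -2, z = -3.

∂²g/∂x² = -2
∂²g/∂y² = 0
∂²g/∂z² = 72
∇²g = 70
At (-3, -2, -3): 70.

70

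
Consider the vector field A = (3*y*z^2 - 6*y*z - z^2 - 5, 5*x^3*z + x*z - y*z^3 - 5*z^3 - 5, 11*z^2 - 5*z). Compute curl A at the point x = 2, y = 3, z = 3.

(174, 30, 174)

(∇×A)₁ = ∂A₃/∂y − ∂A₂/∂z = -5*x^3 - x + 3*y*z^2 + 15*z^2
(∇×A)₂ = ∂A₁/∂z − ∂A₃/∂x = 6*y*z - 6*y - 2*z
(∇×A)₃ = ∂A₂/∂x − ∂A₁/∂y = 15*x^2*z - 3*z^2 + 7*z
∇×A = (-5*x^3 - x + 3*y*z^2 + 15*z^2, 6*y*z - 6*y - 2*z, 15*x^2*z - 3*z^2 + 7*z)
At (2, 3, 3): (174, 30, 174).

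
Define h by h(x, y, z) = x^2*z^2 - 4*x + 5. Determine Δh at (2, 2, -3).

26

∂²h/∂x² = 2*z^2
∂²h/∂y² = 0
∂²h/∂z² = 2*x^2
∇²h = 2*x^2 + 2*z^2
At (2, 2, -3): 26.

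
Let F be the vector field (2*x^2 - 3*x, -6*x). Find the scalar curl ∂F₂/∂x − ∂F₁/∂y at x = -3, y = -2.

∂F₂/∂x = -6
∂F₁/∂y = 0
Scalar curl = -6
At (-3, -2): -6.

-6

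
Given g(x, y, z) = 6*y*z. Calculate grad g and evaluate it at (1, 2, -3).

∂g/∂x = 0
∂g/∂y = 6*z
∂g/∂z = 6*y
∇g = (0, 6*z, 6*y)
At (1, 2, -3): (0, -18, 12).

(0, -18, 12)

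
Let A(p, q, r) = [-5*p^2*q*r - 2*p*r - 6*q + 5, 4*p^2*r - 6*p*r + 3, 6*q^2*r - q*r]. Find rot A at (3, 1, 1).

(∇×A)₁ = ∂A₃/∂q − ∂A₂/∂r = -4*p^2 + 6*p + 12*q*r - r
(∇×A)₂ = ∂A₁/∂r − ∂A₃/∂p = -5*p^2*q - 2*p
(∇×A)₃ = ∂A₂/∂p − ∂A₁/∂q = 5*p^2*r + 8*p*r - 6*r + 6
∇×A = (-4*p^2 + 6*p + 12*q*r - r, -5*p^2*q - 2*p, 5*p^2*r + 8*p*r - 6*r + 6)
At (3, 1, 1): (-7, -51, 69).

(-7, -51, 69)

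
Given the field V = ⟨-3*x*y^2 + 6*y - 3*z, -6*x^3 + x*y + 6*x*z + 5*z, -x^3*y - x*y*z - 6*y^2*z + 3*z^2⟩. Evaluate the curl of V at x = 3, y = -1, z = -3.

(∇×V)₁ = ∂V₃/∂y − ∂V₂/∂z = -x^3 - x*z - 6*x - 12*y*z - 5
(∇×V)₂ = ∂V₁/∂z − ∂V₃/∂x = 3*x^2*y + y*z - 3
(∇×V)₃ = ∂V₂/∂x − ∂V₁/∂y = -18*x^2 + 6*x*y + y + 6*z - 6
∇×V = (-x^3 - x*z - 6*x - 12*y*z - 5, 3*x^2*y + y*z - 3, -18*x^2 + 6*x*y + y + 6*z - 6)
At (3, -1, -3): (-77, -27, -205).

(-77, -27, -205)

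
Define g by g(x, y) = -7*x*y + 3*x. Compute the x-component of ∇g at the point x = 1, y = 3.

-18

(∇g)_1 = ∂g/∂x = -7*y + 3
At (1, 3): -18.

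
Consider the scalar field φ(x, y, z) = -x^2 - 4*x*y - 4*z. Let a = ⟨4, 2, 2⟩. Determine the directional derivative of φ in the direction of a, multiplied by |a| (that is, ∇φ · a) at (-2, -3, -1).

∂φ/∂x = -2*x - 4*y
∂φ/∂y = -4*x
∂φ/∂z = -4
∇φ at (-2, -3, -1) = (16, 8, -4)
∇φ · a = (16)(4) + (8)(2) + (-4)(2) = 72

72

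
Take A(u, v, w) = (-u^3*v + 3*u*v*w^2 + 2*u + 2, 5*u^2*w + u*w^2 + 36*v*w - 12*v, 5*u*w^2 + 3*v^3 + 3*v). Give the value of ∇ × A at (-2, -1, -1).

(24, -17, 19)

(∇×A)₁ = ∂A₃/∂v − ∂A₂/∂w = -5*u^2 - 2*u*w + 9*v^2 - 36*v + 3
(∇×A)₂ = ∂A₁/∂w − ∂A₃/∂u = 6*u*v*w - 5*w^2
(∇×A)₃ = ∂A₂/∂u − ∂A₁/∂v = u^3 - 3*u*w^2 + 10*u*w + w^2
∇×A = (-5*u^2 - 2*u*w + 9*v^2 - 36*v + 3, 6*u*v*w - 5*w^2, u^3 - 3*u*w^2 + 10*u*w + w^2)
At (-2, -1, -1): (24, -17, 19).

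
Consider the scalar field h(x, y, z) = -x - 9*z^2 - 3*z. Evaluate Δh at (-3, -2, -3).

-18

∂²h/∂x² = 0
∂²h/∂y² = 0
∂²h/∂z² = -18
∇²h = -18
At (-3, -2, -3): -18.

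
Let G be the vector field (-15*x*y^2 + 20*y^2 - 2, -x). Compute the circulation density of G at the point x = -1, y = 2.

-141

∂G₂/∂x = -1
∂G₁/∂y = -30*x*y + 40*y
Scalar curl = 30*x*y - 40*y - 1
At (-1, 2): -141.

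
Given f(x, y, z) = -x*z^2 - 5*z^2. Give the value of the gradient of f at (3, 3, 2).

(-4, 0, -32)

∂f/∂x = -z^2
∂f/∂y = 0
∂f/∂z = -2*x*z - 10*z
∇f = (-z^2, 0, -2*x*z - 10*z)
At (3, 3, 2): (-4, 0, -32).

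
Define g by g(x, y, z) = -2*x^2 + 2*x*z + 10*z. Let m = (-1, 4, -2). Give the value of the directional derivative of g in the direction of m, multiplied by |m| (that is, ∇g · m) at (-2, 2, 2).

∂g/∂x = -4*x + 2*z
∂g/∂y = 0
∂g/∂z = 2*x + 10
∇g at (-2, 2, 2) = (12, 0, 6)
∇g · m = (12)(-1) + (0)(4) + (6)(-2) = -24

-24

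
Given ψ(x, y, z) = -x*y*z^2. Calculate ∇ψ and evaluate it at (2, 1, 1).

∂ψ/∂x = -y*z^2
∂ψ/∂y = -x*z^2
∂ψ/∂z = -2*x*y*z
∇ψ = (-y*z^2, -x*z^2, -2*x*y*z)
At (2, 1, 1): (-1, -2, -4).

(-1, -2, -4)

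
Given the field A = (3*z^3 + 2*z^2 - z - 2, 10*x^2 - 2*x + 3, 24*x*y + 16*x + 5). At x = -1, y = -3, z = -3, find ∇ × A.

(-24, 124, -22)

(∇×A)₁ = ∂A₃/∂y − ∂A₂/∂z = 24*x
(∇×A)₂ = ∂A₁/∂z − ∂A₃/∂x = -24*y + 9*z^2 + 4*z - 17
(∇×A)₃ = ∂A₂/∂x − ∂A₁/∂y = 20*x - 2
∇×A = (24*x, -24*y + 9*z^2 + 4*z - 17, 20*x - 2)
At (-1, -3, -3): (-24, 124, -22).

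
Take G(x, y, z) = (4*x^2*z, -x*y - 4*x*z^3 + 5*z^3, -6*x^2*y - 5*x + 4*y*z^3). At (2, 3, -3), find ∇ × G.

(-51, 93, 105)

(∇×G)₁ = ∂G₃/∂y − ∂G₂/∂z = -6*x^2 + 12*x*z^2 + 4*z^3 - 15*z^2
(∇×G)₂ = ∂G₁/∂z − ∂G₃/∂x = 4*x^2 + 12*x*y + 5
(∇×G)₃ = ∂G₂/∂x − ∂G₁/∂y = -y - 4*z^3
∇×G = (-6*x^2 + 12*x*z^2 + 4*z^3 - 15*z^2, 4*x^2 + 12*x*y + 5, -y - 4*z^3)
At (2, 3, -3): (-51, 93, 105).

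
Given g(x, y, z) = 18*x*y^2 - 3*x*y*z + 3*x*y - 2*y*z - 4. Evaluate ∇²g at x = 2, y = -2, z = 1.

72

∂²g/∂x² = 0
∂²g/∂y² = 36*x
∂²g/∂z² = 0
∇²g = 36*x
At (2, -2, 1): 72.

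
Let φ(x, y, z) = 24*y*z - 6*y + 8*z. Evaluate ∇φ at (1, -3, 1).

(0, 18, -64)

∂φ/∂x = 0
∂φ/∂y = 24*z - 6
∂φ/∂z = 24*y + 8
∇φ = (0, 24*z - 6, 24*y + 8)
At (1, -3, 1): (0, 18, -64).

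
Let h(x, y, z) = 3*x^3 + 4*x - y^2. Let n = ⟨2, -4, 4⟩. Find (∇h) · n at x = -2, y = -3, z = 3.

∂h/∂x = 9*x^2 + 4
∂h/∂y = -2*y
∂h/∂z = 0
∇h at (-2, -3, 3) = (40, 6, 0)
∇h · n = (40)(2) + (6)(-4) + (0)(4) = 56

56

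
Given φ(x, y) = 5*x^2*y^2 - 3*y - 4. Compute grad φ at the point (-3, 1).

(-30, 87)

∂φ/∂x = 10*x*y^2
∂φ/∂y = 10*x^2*y - 3
∇φ = (10*x*y^2, 10*x^2*y - 3)
At (-3, 1): (-30, 87).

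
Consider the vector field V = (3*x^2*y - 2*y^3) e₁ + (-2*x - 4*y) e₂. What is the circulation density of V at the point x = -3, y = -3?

25

∂V₂/∂x = -2
∂V₁/∂y = 3*x^2 - 6*y^2
Scalar curl = -3*x^2 + 6*y^2 - 2
At (-3, -3): 25.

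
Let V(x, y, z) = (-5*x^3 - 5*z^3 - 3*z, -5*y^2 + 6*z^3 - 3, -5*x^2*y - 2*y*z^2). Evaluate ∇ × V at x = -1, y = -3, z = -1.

(∇×V)₁ = ∂V₃/∂y − ∂V₂/∂z = -5*x^2 - 20*z^2
(∇×V)₂ = ∂V₁/∂z − ∂V₃/∂x = 10*x*y - 15*z^2 - 3
(∇×V)₃ = ∂V₂/∂x − ∂V₁/∂y = 0
∇×V = (-5*x^2 - 20*z^2, 10*x*y - 15*z^2 - 3, 0)
At (-1, -3, -1): (-25, 12, 0).

(-25, 12, 0)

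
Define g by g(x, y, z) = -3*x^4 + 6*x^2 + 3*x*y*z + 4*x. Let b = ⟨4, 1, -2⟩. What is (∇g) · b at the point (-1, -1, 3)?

-35

∂g/∂x = -12*x^3 + 12*x + 3*y*z + 4
∂g/∂y = 3*x*z
∂g/∂z = 3*x*y
∇g at (-1, -1, 3) = (-5, -9, 3)
∇g · b = (-5)(4) + (-9)(1) + (3)(-2) = -35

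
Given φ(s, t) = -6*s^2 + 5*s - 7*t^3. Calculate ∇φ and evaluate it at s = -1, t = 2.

(17, -84)

∂φ/∂s = -12*s + 5
∂φ/∂t = -21*t^2
∇φ = (-12*s + 5, -21*t^2)
At (-1, 2): (17, -84).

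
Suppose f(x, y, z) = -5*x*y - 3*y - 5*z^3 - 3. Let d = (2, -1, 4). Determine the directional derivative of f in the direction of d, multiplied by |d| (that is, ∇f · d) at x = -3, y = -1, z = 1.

∂f/∂x = -5*y
∂f/∂y = -5*x - 3
∂f/∂z = -15*z^2
∇f at (-3, -1, 1) = (5, 12, -15)
∇f · d = (5)(2) + (12)(-1) + (-15)(4) = -62

-62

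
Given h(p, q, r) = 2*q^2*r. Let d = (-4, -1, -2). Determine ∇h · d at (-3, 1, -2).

∂h/∂p = 0
∂h/∂q = 4*q*r
∂h/∂r = 2*q^2
∇h at (-3, 1, -2) = (0, -8, 2)
∇h · d = (0)(-4) + (-8)(-1) + (2)(-2) = 4

4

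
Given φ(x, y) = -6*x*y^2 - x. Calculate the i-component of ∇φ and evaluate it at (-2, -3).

(∇φ)_1 = ∂φ/∂x = -6*y^2 - 1
At (-2, -3): -55.

-55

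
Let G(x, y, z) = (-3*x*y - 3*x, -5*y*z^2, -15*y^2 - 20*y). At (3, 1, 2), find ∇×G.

(-30, 0, 9)

(∇×G)₁ = ∂G₃/∂y − ∂G₂/∂z = 10*y*z - 30*y - 20
(∇×G)₂ = ∂G₁/∂z − ∂G₃/∂x = 0
(∇×G)₃ = ∂G₂/∂x − ∂G₁/∂y = 3*x
∇×G = (10*y*z - 30*y - 20, 0, 3*x)
At (3, 1, 2): (-30, 0, 9).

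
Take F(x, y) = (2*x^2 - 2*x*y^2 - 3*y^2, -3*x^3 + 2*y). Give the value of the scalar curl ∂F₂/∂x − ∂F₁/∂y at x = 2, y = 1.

∂F₂/∂x = -9*x^2
∂F₁/∂y = -4*x*y - 6*y
Scalar curl = -9*x^2 + 4*x*y + 6*y
At (2, 1): -22.

-22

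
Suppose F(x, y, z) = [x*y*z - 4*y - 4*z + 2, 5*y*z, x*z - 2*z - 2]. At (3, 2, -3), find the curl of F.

(-10, 5, 13)

(∇×F)₁ = ∂F₃/∂y − ∂F₂/∂z = -5*y
(∇×F)₂ = ∂F₁/∂z − ∂F₃/∂x = x*y - z - 4
(∇×F)₃ = ∂F₂/∂x − ∂F₁/∂y = -x*z + 4
∇×F = (-5*y, x*y - z - 4, -x*z + 4)
At (3, 2, -3): (-10, 5, 13).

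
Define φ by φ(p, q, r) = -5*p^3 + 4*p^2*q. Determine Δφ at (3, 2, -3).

-74

∂²φ/∂p² = 2*(-15*p + 4*q)
∂²φ/∂q² = 0
∂²φ/∂r² = 0
∇²φ = -30*p + 8*q
At (3, 2, -3): -74.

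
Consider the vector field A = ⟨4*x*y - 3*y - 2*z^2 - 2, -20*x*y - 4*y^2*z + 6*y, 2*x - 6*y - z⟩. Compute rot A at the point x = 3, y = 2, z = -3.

(10, 10, -49)

(∇×A)₁ = ∂A₃/∂y − ∂A₂/∂z = 4*y^2 - 6
(∇×A)₂ = ∂A₁/∂z − ∂A₃/∂x = -4*z - 2
(∇×A)₃ = ∂A₂/∂x − ∂A₁/∂y = -4*x - 20*y + 3
∇×A = (4*y^2 - 6, -4*z - 2, -4*x - 20*y + 3)
At (3, 2, -3): (10, 10, -49).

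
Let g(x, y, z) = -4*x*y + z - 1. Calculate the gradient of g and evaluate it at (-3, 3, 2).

∂g/∂x = -4*y
∂g/∂y = -4*x
∂g/∂z = 1
∇g = (-4*y, -4*x, 1)
At (-3, 3, 2): (-12, 12, 1).

(-12, 12, 1)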